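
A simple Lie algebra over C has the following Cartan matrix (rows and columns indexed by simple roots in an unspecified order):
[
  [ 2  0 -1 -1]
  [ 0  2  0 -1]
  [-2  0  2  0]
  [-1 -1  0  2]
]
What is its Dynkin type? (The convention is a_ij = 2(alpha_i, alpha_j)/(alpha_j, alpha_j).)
C_4

The matrix has rank 4 with 2's on the diagonal. Reading the off-diagonal entries as Dynkin edges (a single edge where a_ij = a_ji = -1; a double or triple edge where a_ij * a_ji = 2 or 3), the diagram is a chain of 4 nodes with a double edge at one end; the terminal node there is the unique long simple root (C_4). One simple-root ordering that puts it in standard form is (alpha_2, alpha_4, alpha_1, alpha_3). So the algebra is type C_4, i.e. sp(8).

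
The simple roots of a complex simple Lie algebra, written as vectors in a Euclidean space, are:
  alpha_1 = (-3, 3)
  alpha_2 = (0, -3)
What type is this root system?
B2

Compute the Cartan integers a_ij = 2(alpha_i, alpha_j)/(alpha_j, alpha_j); the resulting 2x2 Cartan matrix is
[[2, -2], [-1, 2]].
The roots have two lengths (squared-length ratio 2:1); the short ones are alpha_{2}. The associated Dynkin diagram is a chain of 2 nodes with a double edge at one end; the terminal node there is the unique short simple root (B_2), so the type is B_2 (the algebra so(5)).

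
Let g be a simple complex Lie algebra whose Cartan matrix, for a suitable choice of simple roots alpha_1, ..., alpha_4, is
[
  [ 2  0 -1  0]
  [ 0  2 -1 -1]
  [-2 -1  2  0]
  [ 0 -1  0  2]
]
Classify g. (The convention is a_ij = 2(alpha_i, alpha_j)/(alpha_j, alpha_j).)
The matrix has rank 4 with 2's on the diagonal. Reading the off-diagonal entries as Dynkin edges (a single edge where a_ij = a_ji = -1; a double or triple edge where a_ij * a_ji = 2 or 3), the diagram is a chain of 4 nodes with a double edge at one end; the terminal node there is the unique short simple root (B_4). One simple-root ordering that puts it in standard form is (alpha_4, alpha_2, alpha_3, alpha_1). So the algebra is type B_4, i.e. so(9).

type B_4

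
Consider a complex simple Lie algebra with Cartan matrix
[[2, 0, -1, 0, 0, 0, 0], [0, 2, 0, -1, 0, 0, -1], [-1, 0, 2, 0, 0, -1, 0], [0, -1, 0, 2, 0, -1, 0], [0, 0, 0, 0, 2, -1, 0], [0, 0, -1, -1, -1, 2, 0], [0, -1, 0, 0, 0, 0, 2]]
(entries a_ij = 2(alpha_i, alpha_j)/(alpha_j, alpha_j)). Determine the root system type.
E_7

The matrix has rank 7 with 2's on the diagonal. Reading the off-diagonal entries as Dynkin edges (a single edge where a_ij = a_ji = -1; a double or triple edge where a_ij * a_ji = 2 or 3), the diagram is a chain of 6 nodes with one extra node attached to the third node from one end (E_7). One simple-root ordering that puts it in standard form is (alpha_1, alpha_5, alpha_3, alpha_6, alpha_4, alpha_2, alpha_7). So the algebra is type E_7.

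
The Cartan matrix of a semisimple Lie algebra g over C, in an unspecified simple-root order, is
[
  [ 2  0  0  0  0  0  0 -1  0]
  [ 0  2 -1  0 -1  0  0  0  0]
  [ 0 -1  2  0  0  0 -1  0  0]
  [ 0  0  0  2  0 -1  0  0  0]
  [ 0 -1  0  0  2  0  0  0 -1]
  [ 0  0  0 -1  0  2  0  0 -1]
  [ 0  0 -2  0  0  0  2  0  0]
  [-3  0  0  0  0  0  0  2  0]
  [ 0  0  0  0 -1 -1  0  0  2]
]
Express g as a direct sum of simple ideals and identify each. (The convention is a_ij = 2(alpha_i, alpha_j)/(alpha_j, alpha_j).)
C_7 (sp(14)) + G_2

The diagram associated to this matrix has two connected components: the simple roots {alpha_2, alpha_3, alpha_4, alpha_5, alpha_6, alpha_7, alpha_9} form a chain of 7 nodes with a double edge at one end; the terminal node there is the unique long simple root (C_7), and {alpha_1, alpha_8} form two nodes joined by a triple edge (G_2). A semisimple Lie algebra decomposes uniquely as the direct sum of simple ideals, one per connected component of its Dynkin diagram, so g ≅ C_7 ⊕ G_2 (dimension 105 + 14 = 119).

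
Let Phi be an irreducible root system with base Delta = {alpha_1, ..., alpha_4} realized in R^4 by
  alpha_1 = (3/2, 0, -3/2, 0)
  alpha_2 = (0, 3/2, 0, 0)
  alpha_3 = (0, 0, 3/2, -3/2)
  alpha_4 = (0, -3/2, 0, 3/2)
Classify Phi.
type B_4

Compute the Cartan integers a_ij = 2(alpha_i, alpha_j)/(alpha_j, alpha_j); the resulting 4x4 Cartan matrix is
[[2, 0, -1, 0], [0, 2, 0, -1], [-1, 0, 2, -1], [0, -2, -1, 2]].
The roots have two lengths (squared-length ratio 2:1); the short ones are alpha_{2}. The associated Dynkin diagram is a chain of 4 nodes with a double edge at one end; the terminal node there is the unique short simple root (B_4), so the type is B_4 (the algebra so(9)).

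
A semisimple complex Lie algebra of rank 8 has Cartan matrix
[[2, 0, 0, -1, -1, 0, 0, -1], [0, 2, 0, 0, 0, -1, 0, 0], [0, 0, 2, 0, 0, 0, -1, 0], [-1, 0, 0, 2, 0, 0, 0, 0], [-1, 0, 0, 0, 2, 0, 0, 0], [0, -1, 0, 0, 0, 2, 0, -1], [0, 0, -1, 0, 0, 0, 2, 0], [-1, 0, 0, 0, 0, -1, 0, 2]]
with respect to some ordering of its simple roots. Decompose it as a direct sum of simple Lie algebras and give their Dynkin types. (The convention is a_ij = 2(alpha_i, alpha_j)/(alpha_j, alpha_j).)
A_2 + D_6

The diagram associated to this matrix has two connected components: the simple roots {alpha_3, alpha_7} form a chain of 2 nodes with single edges (A_2), and {alpha_1, alpha_2, alpha_4, alpha_5, alpha_6, alpha_8} form a chain of 4 nodes with a fork of two nodes at one end (D_6). A semisimple Lie algebra decomposes uniquely as the direct sum of simple ideals, one per connected component of its Dynkin diagram, so g ≅ A_2 ⊕ D_6 (dimension 8 + 66 = 74).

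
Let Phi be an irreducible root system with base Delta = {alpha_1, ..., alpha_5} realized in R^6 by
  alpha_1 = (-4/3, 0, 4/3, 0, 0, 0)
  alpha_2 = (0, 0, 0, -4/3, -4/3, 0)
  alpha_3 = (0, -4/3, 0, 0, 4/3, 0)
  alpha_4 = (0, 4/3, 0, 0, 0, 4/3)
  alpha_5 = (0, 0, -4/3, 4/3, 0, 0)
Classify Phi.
A_5 (sl(6))

Compute the Cartan integers a_ij = 2(alpha_i, alpha_j)/(alpha_j, alpha_j); the resulting 5x5 Cartan matrix is
[[2, 0, 0, 0, -1], [0, 2, -1, 0, -1], [0, -1, 2, -1, 0], [0, 0, -1, 2, 0], [-1, -1, 0, 0, 2]].
All simple roots have the same length, so the diagram is simply laced. The associated Dynkin diagram is a chain of 5 nodes with single edges (A_5), so the type is A_5 (the algebra sl(6)).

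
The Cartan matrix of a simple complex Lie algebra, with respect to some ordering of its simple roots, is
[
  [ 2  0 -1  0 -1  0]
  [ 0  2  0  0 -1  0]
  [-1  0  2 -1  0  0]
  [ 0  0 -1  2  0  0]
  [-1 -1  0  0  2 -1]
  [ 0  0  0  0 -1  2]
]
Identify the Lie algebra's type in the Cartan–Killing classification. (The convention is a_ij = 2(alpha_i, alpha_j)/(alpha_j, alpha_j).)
The matrix has rank 6 with 2's on the diagonal. Reading the off-diagonal entries as Dynkin edges (a single edge where a_ij = a_ji = -1; a double or triple edge where a_ij * a_ji = 2 or 3), the diagram is a chain of 4 nodes with a fork of two nodes at one end (D_6). One simple-root ordering that puts it in standard form is (alpha_4, alpha_3, alpha_1, alpha_5, alpha_2, alpha_6). So the algebra is type D_6, i.e. so(12).

type D_6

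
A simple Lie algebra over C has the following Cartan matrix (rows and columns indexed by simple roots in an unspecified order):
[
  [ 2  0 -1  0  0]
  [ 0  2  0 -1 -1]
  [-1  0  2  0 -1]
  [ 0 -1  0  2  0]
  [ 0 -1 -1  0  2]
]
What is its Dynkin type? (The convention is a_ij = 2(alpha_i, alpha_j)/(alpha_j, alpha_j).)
The matrix has rank 5 with 2's on the diagonal. Reading the off-diagonal entries as Dynkin edges (a single edge where a_ij = a_ji = -1; a double or triple edge where a_ij * a_ji = 2 or 3), the diagram is a chain of 5 nodes with single edges (A_5). One simple-root ordering that puts it in standard form is (alpha_1, alpha_3, alpha_5, alpha_2, alpha_4). So the algebra is type A_5, i.e. sl(6).

A5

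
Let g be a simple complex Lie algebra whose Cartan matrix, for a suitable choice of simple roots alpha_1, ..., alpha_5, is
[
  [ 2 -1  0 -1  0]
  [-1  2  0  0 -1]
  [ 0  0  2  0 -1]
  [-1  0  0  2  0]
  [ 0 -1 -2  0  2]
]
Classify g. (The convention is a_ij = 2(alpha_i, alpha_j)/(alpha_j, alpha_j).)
The matrix has rank 5 with 2's on the diagonal. Reading the off-diagonal entries as Dynkin edges (a single edge where a_ij = a_ji = -1; a double or triple edge where a_ij * a_ji = 2 or 3), the diagram is a chain of 5 nodes with a double edge at one end; the terminal node there is the unique short simple root (B_5). One simple-root ordering that puts it in standard form is (alpha_4, alpha_1, alpha_2, alpha_5, alpha_3). So the algebra is type B_5, i.e. so(11).

B_5 (so(11))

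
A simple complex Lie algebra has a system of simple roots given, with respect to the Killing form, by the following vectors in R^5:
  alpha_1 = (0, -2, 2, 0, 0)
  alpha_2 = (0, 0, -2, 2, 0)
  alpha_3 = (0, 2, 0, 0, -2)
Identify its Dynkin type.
type A_3

Compute the Cartan integers a_ij = 2(alpha_i, alpha_j)/(alpha_j, alpha_j); the resulting 3x3 Cartan matrix is
[[2, -1, -1], [-1, 2, 0], [-1, 0, 2]].
All simple roots have the same length, so the diagram is simply laced. The associated Dynkin diagram is a chain of 3 nodes with single edges (A_3), so the type is A_3 (the algebra sl(4)).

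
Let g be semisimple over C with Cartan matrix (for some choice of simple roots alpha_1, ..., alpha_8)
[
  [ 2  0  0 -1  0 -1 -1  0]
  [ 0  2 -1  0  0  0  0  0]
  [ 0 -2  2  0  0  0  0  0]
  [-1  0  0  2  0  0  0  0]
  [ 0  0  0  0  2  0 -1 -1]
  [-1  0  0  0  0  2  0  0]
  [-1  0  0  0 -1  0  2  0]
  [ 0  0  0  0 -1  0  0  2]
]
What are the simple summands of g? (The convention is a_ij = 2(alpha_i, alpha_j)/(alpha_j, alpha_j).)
The diagram associated to this matrix has two connected components: the simple roots {alpha_2, alpha_3} form a chain of 2 nodes with a double edge at one end; the terminal node there is the unique short simple root (B_2), and {alpha_1, alpha_4, alpha_5, alpha_6, alpha_7, alpha_8} form a chain of 4 nodes with a fork of two nodes at one end (D_6). A semisimple Lie algebra decomposes uniquely as the direct sum of simple ideals, one per connected component of its Dynkin diagram, so g ≅ B_2 ⊕ D_6 (dimension 10 + 66 = 76).

type B_2 + type D_6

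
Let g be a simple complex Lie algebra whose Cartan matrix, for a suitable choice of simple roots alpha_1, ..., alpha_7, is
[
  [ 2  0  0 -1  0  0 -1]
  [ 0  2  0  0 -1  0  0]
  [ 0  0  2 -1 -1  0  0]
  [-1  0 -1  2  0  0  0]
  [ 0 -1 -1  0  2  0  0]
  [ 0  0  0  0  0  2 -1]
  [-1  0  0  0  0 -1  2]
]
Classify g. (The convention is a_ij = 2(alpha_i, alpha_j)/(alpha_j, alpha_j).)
The matrix has rank 7 with 2's on the diagonal. Reading the off-diagonal entries as Dynkin edges (a single edge where a_ij = a_ji = -1; a double or triple edge where a_ij * a_ji = 2 or 3), the diagram is a chain of 7 nodes with single edges (A_7). One simple-root ordering that puts it in standard form is (alpha_6, alpha_7, alpha_1, alpha_4, alpha_3, alpha_5, alpha_2). So the algebra is type A_7, i.e. sl(8).

A7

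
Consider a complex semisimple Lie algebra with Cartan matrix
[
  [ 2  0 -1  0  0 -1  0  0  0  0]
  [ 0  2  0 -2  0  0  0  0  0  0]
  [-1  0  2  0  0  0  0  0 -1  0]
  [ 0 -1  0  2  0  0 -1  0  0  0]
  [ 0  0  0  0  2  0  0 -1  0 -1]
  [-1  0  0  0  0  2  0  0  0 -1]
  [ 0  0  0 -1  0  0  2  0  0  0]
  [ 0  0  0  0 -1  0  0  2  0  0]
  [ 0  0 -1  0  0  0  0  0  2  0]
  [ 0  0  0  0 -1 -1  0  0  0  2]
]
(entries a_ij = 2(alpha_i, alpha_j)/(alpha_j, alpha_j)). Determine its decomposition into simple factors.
A7 + C3

The diagram associated to this matrix has two connected components: the simple roots {alpha_1, alpha_3, alpha_5, alpha_6, alpha_8, alpha_9, alpha_10} form a chain of 7 nodes with single edges (A_7), and {alpha_2, alpha_4, alpha_7} form a chain of 3 nodes with a double edge at one end; the terminal node there is the unique long simple root (C_3). A semisimple Lie algebra decomposes uniquely as the direct sum of simple ideals, one per connected component of its Dynkin diagram, so g ≅ A_7 ⊕ C_3 (dimension 63 + 21 = 84).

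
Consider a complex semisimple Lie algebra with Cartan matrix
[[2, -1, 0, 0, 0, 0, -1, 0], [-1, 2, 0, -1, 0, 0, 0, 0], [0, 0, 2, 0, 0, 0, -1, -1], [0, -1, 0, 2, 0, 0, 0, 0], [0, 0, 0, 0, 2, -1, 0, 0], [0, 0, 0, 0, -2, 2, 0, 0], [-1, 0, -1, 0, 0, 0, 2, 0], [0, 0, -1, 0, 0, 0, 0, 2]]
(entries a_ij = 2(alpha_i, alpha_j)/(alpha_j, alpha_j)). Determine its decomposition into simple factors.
The diagram associated to this matrix has two connected components: the simple roots {alpha_1, alpha_2, alpha_3, alpha_4, alpha_7, alpha_8} form a chain of 6 nodes with single edges (A_6), and {alpha_5, alpha_6} form a chain of 2 nodes with a double edge at one end; the terminal node there is the unique short simple root (B_2). A semisimple Lie algebra decomposes uniquely as the direct sum of simple ideals, one per connected component of its Dynkin diagram, so g ≅ A_6 ⊕ B_2 (dimension 48 + 10 = 58).

A_6 (sl(7)) + B_2 (so(5))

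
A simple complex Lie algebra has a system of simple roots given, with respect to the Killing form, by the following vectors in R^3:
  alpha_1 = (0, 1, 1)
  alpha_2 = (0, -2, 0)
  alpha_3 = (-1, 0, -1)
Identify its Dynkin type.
C_3 (sp(6))

Compute the Cartan integers a_ij = 2(alpha_i, alpha_j)/(alpha_j, alpha_j); the resulting 3x3 Cartan matrix is
[[2, -1, -1], [-2, 2, 0], [-1, 0, 2]].
The roots have two lengths (squared-length ratio 2:1); the short ones are alpha_{1,3}. The associated Dynkin diagram is a chain of 3 nodes with a double edge at one end; the terminal node there is the unique long simple root (C_3), so the type is C_3 (the algebra sp(6)).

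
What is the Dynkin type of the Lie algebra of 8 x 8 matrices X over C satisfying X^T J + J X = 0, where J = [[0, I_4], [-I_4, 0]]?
C_4

This is sp(8), which has dimension 8(8+1)/2 = 36 and rank 8/2 = 4. In the classification of classical Lie algebras, the symplectic algebra sp(2n) has type C_n; here n = 4, so the Dynkin diagram is a chain of 4 nodes with a double edge at one end; the terminal node there is the unique long simple root (C_4). Hence the type is C_4.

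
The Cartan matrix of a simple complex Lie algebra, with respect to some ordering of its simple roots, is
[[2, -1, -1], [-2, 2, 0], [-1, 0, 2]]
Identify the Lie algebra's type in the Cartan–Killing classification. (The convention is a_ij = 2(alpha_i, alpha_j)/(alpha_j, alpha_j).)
C_3

The matrix has rank 3 with 2's on the diagonal. Reading the off-diagonal entries as Dynkin edges (a single edge where a_ij = a_ji = -1; a double or triple edge where a_ij * a_ji = 2 or 3), the diagram is a chain of 3 nodes with a double edge at one end; the terminal node there is the unique long simple root (C_3). One simple-root ordering that puts it in standard form is (alpha_3, alpha_1, alpha_2). So the algebra is type C_3, i.e. sp(6).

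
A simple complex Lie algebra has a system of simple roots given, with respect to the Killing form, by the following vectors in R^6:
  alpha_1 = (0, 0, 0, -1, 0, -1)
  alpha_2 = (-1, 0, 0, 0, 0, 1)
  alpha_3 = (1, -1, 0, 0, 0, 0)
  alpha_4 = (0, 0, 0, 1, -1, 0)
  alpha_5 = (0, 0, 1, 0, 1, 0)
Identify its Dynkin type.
Compute the Cartan integers a_ij = 2(alpha_i, alpha_j)/(alpha_j, alpha_j); the resulting 5x5 Cartan matrix is
[[2, -1, 0, -1, 0], [-1, 2, -1, 0, 0], [0, -1, 2, 0, 0], [-1, 0, 0, 2, -1], [0, 0, 0, -1, 2]].
All simple roots have the same length, so the diagram is simply laced. The associated Dynkin diagram is a chain of 5 nodes with single edges (A_5), so the type is A_5 (the algebra sl(6)).

A_5 (sl(6))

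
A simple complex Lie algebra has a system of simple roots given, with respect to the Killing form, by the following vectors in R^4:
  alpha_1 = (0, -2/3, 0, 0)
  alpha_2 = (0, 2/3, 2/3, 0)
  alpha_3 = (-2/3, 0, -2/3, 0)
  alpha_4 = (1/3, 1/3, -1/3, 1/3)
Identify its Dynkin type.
Compute the Cartan integers a_ij = 2(alpha_i, alpha_j)/(alpha_j, alpha_j); the resulting 4x4 Cartan matrix is
[[2, -1, 0, -1], [-2, 2, -1, 0], [0, -1, 2, 0], [-1, 0, 0, 2]].
The roots have two lengths (squared-length ratio 2:1); the short ones are alpha_{1,4}. The associated Dynkin diagram is a chain of 4 nodes with a double edge between the middle two (F_4), so the type is F_4.

type F_4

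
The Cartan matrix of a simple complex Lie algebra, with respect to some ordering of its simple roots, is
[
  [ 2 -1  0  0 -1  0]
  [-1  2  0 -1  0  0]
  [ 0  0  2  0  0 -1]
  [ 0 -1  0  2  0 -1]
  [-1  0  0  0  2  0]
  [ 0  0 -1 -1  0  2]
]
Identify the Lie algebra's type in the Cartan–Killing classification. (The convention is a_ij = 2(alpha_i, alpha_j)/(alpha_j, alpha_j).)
type A_6

The matrix has rank 6 with 2's on the diagonal. Reading the off-diagonal entries as Dynkin edges (a single edge where a_ij = a_ji = -1; a double or triple edge where a_ij * a_ji = 2 or 3), the diagram is a chain of 6 nodes with single edges (A_6). One simple-root ordering that puts it in standard form is (alpha_3, alpha_6, alpha_4, alpha_2, alpha_1, alpha_5). So the algebra is type A_6, i.e. sl(7).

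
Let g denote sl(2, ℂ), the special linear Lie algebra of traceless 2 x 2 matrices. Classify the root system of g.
type A_1

This is sl(2), which has dimension 2^2 - 1 = 3 and rank 2 - 1 = 1 (a Cartan subalgebra is the diagonal traceless matrices). In the classification of classical Lie algebras, the special linear algebra sl(n+1) has type A_n; here n = 1, so the Dynkin diagram is a chain of 1 nodes with single edges (A_1). Hence the type is A_1.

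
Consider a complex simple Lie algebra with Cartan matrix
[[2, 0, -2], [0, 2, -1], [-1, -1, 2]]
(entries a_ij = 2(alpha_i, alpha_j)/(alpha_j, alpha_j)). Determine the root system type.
type C_3

The matrix has rank 3 with 2's on the diagonal. Reading the off-diagonal entries as Dynkin edges (a single edge where a_ij = a_ji = -1; a double or triple edge where a_ij * a_ji = 2 or 3), the diagram is a chain of 3 nodes with a double edge at one end; the terminal node there is the unique long simple root (C_3). One simple-root ordering that puts it in standard form is (alpha_2, alpha_3, alpha_1). So the algebra is type C_3, i.e. sp(6).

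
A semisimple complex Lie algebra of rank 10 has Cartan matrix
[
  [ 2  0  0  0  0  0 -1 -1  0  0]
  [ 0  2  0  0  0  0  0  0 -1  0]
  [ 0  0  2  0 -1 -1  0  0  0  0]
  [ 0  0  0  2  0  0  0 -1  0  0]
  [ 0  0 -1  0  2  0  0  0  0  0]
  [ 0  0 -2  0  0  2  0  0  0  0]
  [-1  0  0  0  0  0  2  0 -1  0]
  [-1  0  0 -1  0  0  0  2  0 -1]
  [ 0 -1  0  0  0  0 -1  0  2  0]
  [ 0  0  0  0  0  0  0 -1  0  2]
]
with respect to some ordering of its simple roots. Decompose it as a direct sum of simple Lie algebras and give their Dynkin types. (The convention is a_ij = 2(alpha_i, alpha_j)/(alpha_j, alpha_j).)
C_3 + D_7

The diagram associated to this matrix has two connected components: the simple roots {alpha_3, alpha_5, alpha_6} form a chain of 3 nodes with a double edge at one end; the terminal node there is the unique long simple root (C_3), and {alpha_1, alpha_2, alpha_4, alpha_7, alpha_8, alpha_9, alpha_10} form a chain of 5 nodes with a fork of two nodes at one end (D_7). A semisimple Lie algebra decomposes uniquely as the direct sum of simple ideals, one per connected component of its Dynkin diagram, so g ≅ C_3 ⊕ D_7 (dimension 21 + 91 = 112).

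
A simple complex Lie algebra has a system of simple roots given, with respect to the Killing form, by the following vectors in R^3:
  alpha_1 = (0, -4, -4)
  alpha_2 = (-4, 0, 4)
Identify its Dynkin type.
A_2

Compute the Cartan integers a_ij = 2(alpha_i, alpha_j)/(alpha_j, alpha_j); the resulting 2x2 Cartan matrix is
[[2, -1], [-1, 2]].
All simple roots have the same length, so the diagram is simply laced. The associated Dynkin diagram is a chain of 2 nodes with single edges (A_2), so the type is A_2 (the algebra sl(3)).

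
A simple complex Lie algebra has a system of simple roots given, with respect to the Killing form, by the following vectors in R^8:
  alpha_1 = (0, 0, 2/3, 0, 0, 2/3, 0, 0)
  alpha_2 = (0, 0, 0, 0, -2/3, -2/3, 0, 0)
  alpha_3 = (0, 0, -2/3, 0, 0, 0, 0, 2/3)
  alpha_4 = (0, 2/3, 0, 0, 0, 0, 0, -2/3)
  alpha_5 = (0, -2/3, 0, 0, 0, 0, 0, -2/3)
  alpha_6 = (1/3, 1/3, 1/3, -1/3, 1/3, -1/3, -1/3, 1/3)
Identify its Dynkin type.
E6

Compute the Cartan integers a_ij = 2(alpha_i, alpha_j)/(alpha_j, alpha_j); the resulting 6x6 Cartan matrix is
[[2, -1, -1, 0, 0, 0], [-1, 2, 0, 0, 0, 0], [-1, 0, 2, -1, -1, 0], [0, 0, -1, 2, 0, 0], [0, 0, -1, 0, 2, -1], [0, 0, 0, 0, -1, 2]].
All simple roots have the same length, so the diagram is simply laced. The associated Dynkin diagram is a chain of 5 nodes with one extra node attached to the third node from one end (E_6), so the type is E_6.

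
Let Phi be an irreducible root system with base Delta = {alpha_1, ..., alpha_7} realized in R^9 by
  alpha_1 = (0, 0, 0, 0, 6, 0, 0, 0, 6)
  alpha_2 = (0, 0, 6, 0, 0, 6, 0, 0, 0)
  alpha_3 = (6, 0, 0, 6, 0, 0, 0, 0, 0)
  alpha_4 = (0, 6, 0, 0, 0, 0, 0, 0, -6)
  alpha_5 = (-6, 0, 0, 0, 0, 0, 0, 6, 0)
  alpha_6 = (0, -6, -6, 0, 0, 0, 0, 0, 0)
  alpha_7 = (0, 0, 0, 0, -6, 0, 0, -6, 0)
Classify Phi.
A7

Compute the Cartan integers a_ij = 2(alpha_i, alpha_j)/(alpha_j, alpha_j); the resulting 7x7 Cartan matrix is
[[2, 0, 0, -1, 0, 0, -1], [0, 2, 0, 0, 0, -1, 0], [0, 0, 2, 0, -1, 0, 0], [-1, 0, 0, 2, 0, -1, 0], [0, 0, -1, 0, 2, 0, -1], [0, -1, 0, -1, 0, 2, 0], [-1, 0, 0, 0, -1, 0, 2]].
All simple roots have the same length, so the diagram is simply laced. The associated Dynkin diagram is a chain of 7 nodes with single edges (A_7), so the type is A_7 (the algebra sl(8)).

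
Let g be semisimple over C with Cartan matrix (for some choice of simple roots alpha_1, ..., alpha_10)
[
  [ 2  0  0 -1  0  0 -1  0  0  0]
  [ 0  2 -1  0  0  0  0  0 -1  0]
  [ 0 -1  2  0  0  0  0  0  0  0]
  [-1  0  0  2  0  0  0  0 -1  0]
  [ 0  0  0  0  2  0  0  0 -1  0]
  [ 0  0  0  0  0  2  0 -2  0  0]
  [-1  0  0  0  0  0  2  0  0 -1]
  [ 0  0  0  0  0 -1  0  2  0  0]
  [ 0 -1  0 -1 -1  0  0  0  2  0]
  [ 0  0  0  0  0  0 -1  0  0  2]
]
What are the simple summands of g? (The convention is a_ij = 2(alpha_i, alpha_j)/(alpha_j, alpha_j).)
The diagram associated to this matrix has two connected components: the simple roots {alpha_6, alpha_8} form a chain of 2 nodes with a double edge at one end; the terminal node there is the unique short simple root (B_2), and {alpha_1, alpha_2, alpha_3, alpha_4, alpha_5, alpha_7, alpha_9, alpha_10} form a chain of 7 nodes with one extra node attached to the third node from one end (E_8). A semisimple Lie algebra decomposes uniquely as the direct sum of simple ideals, one per connected component of its Dynkin diagram, so g ≅ B_2 ⊕ E_8 (dimension 10 + 248 = 258).

type B_2 ⊕ type E_8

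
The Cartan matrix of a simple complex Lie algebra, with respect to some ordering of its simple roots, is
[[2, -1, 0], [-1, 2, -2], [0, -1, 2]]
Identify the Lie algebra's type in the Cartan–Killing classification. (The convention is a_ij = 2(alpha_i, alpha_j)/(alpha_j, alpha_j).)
B_3 (so(7))

The matrix has rank 3 with 2's on the diagonal. Reading the off-diagonal entries as Dynkin edges (a single edge where a_ij = a_ji = -1; a double or triple edge where a_ij * a_ji = 2 or 3), the diagram is a chain of 3 nodes with a double edge at one end; the terminal node there is the unique short simple root (B_3). One simple-root ordering that puts it in standard form is (alpha_1, alpha_2, alpha_3). So the algebra is type B_3, i.e. so(7).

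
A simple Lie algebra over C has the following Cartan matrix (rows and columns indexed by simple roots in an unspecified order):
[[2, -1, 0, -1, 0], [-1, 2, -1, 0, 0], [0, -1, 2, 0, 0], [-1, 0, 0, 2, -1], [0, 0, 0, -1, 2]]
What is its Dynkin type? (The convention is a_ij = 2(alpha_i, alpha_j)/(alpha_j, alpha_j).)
The matrix has rank 5 with 2's on the diagonal. Reading the off-diagonal entries as Dynkin edges (a single edge where a_ij = a_ji = -1; a double or triple edge where a_ij * a_ji = 2 or 3), the diagram is a chain of 5 nodes with single edges (A_5). One simple-root ordering that puts it in standard form is (alpha_5, alpha_4, alpha_1, alpha_2, alpha_3). So the algebra is type A_5, i.e. sl(6).

A_5 (sl(6))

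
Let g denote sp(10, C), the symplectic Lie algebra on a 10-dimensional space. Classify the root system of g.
type C_5

This is sp(10), which has dimension 10(10+1)/2 = 55 and rank 10/2 = 5. In the classification of classical Lie algebras, the symplectic algebra sp(2n) has type C_n; here n = 5, so the Dynkin diagram is a chain of 5 nodes with a double edge at one end; the terminal node there is the unique long simple root (C_5). Hence the type is C_5.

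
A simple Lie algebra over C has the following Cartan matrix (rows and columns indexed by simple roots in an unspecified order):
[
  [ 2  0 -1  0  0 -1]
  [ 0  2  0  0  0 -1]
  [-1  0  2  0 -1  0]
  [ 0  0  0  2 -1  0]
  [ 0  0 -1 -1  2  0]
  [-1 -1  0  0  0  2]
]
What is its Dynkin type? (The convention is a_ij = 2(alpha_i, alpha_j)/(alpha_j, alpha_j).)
The matrix has rank 6 with 2's on the diagonal. Reading the off-diagonal entries as Dynkin edges (a single edge where a_ij = a_ji = -1; a double or triple edge where a_ij * a_ji = 2 or 3), the diagram is a chain of 6 nodes with single edges (A_6). One simple-root ordering that puts it in standard form is (alpha_4, alpha_5, alpha_3, alpha_1, alpha_6, alpha_2). So the algebra is type A_6, i.e. sl(7).

A_6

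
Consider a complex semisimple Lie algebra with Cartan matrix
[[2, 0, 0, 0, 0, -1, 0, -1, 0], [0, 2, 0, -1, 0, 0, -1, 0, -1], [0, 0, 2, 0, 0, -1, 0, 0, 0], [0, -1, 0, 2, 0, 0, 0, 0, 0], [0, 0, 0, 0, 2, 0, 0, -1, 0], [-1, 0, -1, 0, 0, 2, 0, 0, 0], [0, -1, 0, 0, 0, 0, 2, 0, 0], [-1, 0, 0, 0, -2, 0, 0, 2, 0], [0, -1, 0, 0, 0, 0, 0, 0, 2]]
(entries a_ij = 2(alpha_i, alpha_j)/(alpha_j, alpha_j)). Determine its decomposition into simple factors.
The diagram associated to this matrix has two connected components: the simple roots {alpha_1, alpha_3, alpha_5, alpha_6, alpha_8} form a chain of 5 nodes with a double edge at one end; the terminal node there is the unique short simple root (B_5), and {alpha_2, alpha_4, alpha_7, alpha_9} form a chain of 2 nodes with a fork of two nodes at one end (D_4). A semisimple Lie algebra decomposes uniquely as the direct sum of simple ideals, one per connected component of its Dynkin diagram, so g ≅ B_5 ⊕ D_4 (dimension 55 + 28 = 83).

B_5 (so(11)) + D_4 (so(8))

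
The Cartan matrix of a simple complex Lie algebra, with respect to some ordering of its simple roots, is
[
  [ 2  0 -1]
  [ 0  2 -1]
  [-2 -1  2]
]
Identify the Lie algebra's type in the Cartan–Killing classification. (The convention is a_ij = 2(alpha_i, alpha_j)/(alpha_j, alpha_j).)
The matrix has rank 3 with 2's on the diagonal. Reading the off-diagonal entries as Dynkin edges (a single edge where a_ij = a_ji = -1; a double or triple edge where a_ij * a_ji = 2 or 3), the diagram is a chain of 3 nodes with a double edge at one end; the terminal node there is the unique short simple root (B_3). One simple-root ordering that puts it in standard form is (alpha_2, alpha_3, alpha_1). So the algebra is type B_3, i.e. so(7).

type B_3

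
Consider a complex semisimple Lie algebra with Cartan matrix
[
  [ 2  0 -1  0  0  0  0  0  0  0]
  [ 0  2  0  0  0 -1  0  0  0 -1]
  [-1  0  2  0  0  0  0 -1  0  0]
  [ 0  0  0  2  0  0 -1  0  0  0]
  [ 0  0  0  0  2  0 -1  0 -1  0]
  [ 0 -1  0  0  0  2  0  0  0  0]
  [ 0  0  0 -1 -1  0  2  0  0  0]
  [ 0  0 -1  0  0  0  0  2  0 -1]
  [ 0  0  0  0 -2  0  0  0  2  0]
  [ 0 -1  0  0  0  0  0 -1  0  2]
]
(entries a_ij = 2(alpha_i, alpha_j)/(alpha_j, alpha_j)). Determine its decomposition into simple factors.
A_6 ⊕ C_4

The diagram associated to this matrix has two connected components: the simple roots {alpha_1, alpha_2, alpha_3, alpha_6, alpha_8, alpha_10} form a chain of 6 nodes with single edges (A_6), and {alpha_4, alpha_5, alpha_7, alpha_9} form a chain of 4 nodes with a double edge at one end; the terminal node there is the unique long simple root (C_4). A semisimple Lie algebra decomposes uniquely as the direct sum of simple ideals, one per connected component of its Dynkin diagram, so g ≅ A_6 ⊕ C_4 (dimension 48 + 36 = 84).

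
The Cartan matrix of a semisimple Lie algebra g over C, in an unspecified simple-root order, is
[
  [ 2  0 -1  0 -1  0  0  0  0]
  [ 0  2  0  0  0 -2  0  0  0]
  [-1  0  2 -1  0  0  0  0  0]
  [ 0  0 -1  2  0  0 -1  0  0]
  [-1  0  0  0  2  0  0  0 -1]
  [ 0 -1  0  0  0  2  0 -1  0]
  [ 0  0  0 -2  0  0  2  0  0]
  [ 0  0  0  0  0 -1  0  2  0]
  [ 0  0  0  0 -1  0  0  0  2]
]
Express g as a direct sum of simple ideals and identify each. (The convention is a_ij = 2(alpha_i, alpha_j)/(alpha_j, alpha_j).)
C3 + C6

The diagram associated to this matrix has two connected components: the simple roots {alpha_2, alpha_6, alpha_8} form a chain of 3 nodes with a double edge at one end; the terminal node there is the unique long simple root (C_3), and {alpha_1, alpha_3, alpha_4, alpha_5, alpha_7, alpha_9} form a chain of 6 nodes with a double edge at one end; the terminal node there is the unique long simple root (C_6). A semisimple Lie algebra decomposes uniquely as the direct sum of simple ideals, one per connected component of its Dynkin diagram, so g ≅ C_3 ⊕ C_6 (dimension 21 + 78 = 99).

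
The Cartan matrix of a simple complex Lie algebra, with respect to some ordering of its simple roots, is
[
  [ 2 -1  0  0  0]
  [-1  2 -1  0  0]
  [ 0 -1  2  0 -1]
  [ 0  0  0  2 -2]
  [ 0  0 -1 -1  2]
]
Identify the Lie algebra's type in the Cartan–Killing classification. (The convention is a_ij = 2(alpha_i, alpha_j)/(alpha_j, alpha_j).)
type C_5

The matrix has rank 5 with 2's on the diagonal. Reading the off-diagonal entries as Dynkin edges (a single edge where a_ij = a_ji = -1; a double or triple edge where a_ij * a_ji = 2 or 3), the diagram is a chain of 5 nodes with a double edge at one end; the terminal node there is the unique long simple root (C_5). One simple-root ordering that puts it in standard form is (alpha_1, alpha_2, alpha_3, alpha_5, alpha_4). So the algebra is type C_5, i.e. sp(10).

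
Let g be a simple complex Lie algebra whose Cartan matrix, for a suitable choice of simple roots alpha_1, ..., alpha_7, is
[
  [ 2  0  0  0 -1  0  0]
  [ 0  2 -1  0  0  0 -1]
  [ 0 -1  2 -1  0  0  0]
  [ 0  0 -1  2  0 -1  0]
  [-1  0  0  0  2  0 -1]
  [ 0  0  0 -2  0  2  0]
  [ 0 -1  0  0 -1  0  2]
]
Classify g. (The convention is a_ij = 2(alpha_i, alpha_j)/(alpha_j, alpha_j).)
type C_7

The matrix has rank 7 with 2's on the diagonal. Reading the off-diagonal entries as Dynkin edges (a single edge where a_ij = a_ji = -1; a double or triple edge where a_ij * a_ji = 2 or 3), the diagram is a chain of 7 nodes with a double edge at one end; the terminal node there is the unique long simple root (C_7). One simple-root ordering that puts it in standard form is (alpha_1, alpha_5, alpha_7, alpha_2, alpha_3, alpha_4, alpha_6). So the algebra is type C_7, i.e. sp(14).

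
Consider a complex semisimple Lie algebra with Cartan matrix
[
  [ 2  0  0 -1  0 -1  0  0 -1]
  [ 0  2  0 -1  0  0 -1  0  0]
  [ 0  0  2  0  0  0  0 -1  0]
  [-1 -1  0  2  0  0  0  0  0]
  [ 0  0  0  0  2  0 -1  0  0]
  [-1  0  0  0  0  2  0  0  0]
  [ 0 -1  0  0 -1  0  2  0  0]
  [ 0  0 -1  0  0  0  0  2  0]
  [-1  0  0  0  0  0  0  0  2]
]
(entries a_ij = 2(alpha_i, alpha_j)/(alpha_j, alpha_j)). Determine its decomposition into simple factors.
The diagram associated to this matrix has two connected components: the simple roots {alpha_3, alpha_8} form a chain of 2 nodes with single edges (A_2), and {alpha_1, alpha_2, alpha_4, alpha_5, alpha_6, alpha_7, alpha_9} form a chain of 5 nodes with a fork of two nodes at one end (D_7). A semisimple Lie algebra decomposes uniquely as the direct sum of simple ideals, one per connected component of its Dynkin diagram, so g ≅ A_2 ⊕ D_7 (dimension 8 + 91 = 99).

A_2 (sl(3)) ⊕ D_7 (so(14))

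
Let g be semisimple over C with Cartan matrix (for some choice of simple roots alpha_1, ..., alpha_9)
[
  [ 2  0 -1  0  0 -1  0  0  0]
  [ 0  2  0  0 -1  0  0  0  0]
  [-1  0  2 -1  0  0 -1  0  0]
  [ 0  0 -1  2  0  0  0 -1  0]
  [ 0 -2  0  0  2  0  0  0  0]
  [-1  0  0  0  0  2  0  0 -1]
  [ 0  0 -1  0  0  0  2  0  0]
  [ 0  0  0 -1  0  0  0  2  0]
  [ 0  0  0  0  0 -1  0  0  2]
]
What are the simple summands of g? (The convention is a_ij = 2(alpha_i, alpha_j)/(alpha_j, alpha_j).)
The diagram associated to this matrix has two connected components: the simple roots {alpha_2, alpha_5} form a chain of 2 nodes with a double edge at one end; the terminal node there is the unique short simple root (B_2), and {alpha_1, alpha_3, alpha_4, alpha_6, alpha_7, alpha_8, alpha_9} form a chain of 6 nodes with one extra node attached to the third node from one end (E_7). A semisimple Lie algebra decomposes uniquely as the direct sum of simple ideals, one per connected component of its Dynkin diagram, so g ≅ B_2 ⊕ E_7 (dimension 10 + 133 = 143).

B_2 ⊕ E_7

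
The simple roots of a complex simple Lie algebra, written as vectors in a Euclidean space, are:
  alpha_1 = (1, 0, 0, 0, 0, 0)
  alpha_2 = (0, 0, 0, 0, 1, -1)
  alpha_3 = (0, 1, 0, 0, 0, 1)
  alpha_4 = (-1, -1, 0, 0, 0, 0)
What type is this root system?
Compute the Cartan integers a_ij = 2(alpha_i, alpha_j)/(alpha_j, alpha_j); the resulting 4x4 Cartan matrix is
[[2, 0, 0, -1], [0, 2, -1, 0], [0, -1, 2, -1], [-2, 0, -1, 2]].
The roots have two lengths (squared-length ratio 2:1); the short ones are alpha_{1}. The associated Dynkin diagram is a chain of 4 nodes with a double edge at one end; the terminal node there is the unique short simple root (B_4), so the type is B_4 (the algebra so(9)).

B4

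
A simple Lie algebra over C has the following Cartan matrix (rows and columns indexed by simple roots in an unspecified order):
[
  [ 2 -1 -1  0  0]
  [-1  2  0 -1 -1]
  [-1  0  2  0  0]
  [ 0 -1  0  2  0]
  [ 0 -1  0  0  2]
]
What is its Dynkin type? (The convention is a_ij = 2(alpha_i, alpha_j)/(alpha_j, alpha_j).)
D_5 (so(10))

The matrix has rank 5 with 2's on the diagonal. Reading the off-diagonal entries as Dynkin edges (a single edge where a_ij = a_ji = -1; a double or triple edge where a_ij * a_ji = 2 or 3), the diagram is a chain of 3 nodes with a fork of two nodes at one end (D_5). One simple-root ordering that puts it in standard form is (alpha_3, alpha_1, alpha_2, alpha_5, alpha_4). So the algebra is type D_5, i.e. so(10).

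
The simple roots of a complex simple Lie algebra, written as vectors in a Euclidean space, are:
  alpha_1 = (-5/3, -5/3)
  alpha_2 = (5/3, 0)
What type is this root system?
Compute the Cartan integers a_ij = 2(alpha_i, alpha_j)/(alpha_j, alpha_j); the resulting 2x2 Cartan matrix is
[[2, -2], [-1, 2]].
The roots have two lengths (squared-length ratio 2:1); the short ones are alpha_{2}. The associated Dynkin diagram is a chain of 2 nodes with a double edge at one end; the terminal node there is the unique short simple root (B_2), so the type is B_2 (the algebra so(5)).

B2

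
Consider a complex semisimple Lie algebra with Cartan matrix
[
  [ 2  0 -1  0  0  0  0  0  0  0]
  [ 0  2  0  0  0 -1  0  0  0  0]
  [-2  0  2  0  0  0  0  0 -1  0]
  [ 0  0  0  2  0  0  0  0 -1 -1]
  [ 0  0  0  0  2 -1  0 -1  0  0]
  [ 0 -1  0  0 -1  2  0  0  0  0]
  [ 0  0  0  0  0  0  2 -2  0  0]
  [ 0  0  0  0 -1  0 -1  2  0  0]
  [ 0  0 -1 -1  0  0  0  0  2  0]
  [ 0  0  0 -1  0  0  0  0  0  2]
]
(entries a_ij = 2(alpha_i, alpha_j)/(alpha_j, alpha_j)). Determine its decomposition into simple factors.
The diagram associated to this matrix has two connected components: the simple roots {alpha_1, alpha_3, alpha_4, alpha_9, alpha_10} form a chain of 5 nodes with a double edge at one end; the terminal node there is the unique short simple root (B_5), and {alpha_2, alpha_5, alpha_6, alpha_7, alpha_8} form a chain of 5 nodes with a double edge at one end; the terminal node there is the unique long simple root (C_5). A semisimple Lie algebra decomposes uniquely as the direct sum of simple ideals, one per connected component of its Dynkin diagram, so g ≅ B_5 ⊕ C_5 (dimension 55 + 55 = 110).

B_5 (so(11)) + C_5 (sp(10))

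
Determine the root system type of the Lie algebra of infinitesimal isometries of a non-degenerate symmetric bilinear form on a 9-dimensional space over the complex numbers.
This is so(9) with 9 odd, which has dimension 9(9-1)/2 = 36 and rank (9-1)/2 = 4. In the classification of classical Lie algebras, the orthogonal algebra so(2n+1) in an odd number of variables has type B_n; here n = 4, so the Dynkin diagram is a chain of 4 nodes with a double edge at one end; the terminal node there is the unique short simple root (B_4). Hence the type is B_4.

B_4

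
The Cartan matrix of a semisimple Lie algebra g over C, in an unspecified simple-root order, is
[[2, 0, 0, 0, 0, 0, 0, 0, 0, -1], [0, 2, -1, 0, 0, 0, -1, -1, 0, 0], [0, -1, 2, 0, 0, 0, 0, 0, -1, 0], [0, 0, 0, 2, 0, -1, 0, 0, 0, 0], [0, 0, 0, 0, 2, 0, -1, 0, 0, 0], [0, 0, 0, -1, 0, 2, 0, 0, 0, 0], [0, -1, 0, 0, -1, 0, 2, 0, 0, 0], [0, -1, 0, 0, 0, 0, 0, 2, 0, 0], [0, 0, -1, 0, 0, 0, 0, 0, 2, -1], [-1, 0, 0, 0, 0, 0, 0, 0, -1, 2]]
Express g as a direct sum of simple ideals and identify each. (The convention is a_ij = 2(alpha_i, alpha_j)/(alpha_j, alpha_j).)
The diagram associated to this matrix has two connected components: the simple roots {alpha_4, alpha_6} form a chain of 2 nodes with single edges (A_2), and {alpha_1, alpha_2, alpha_3, alpha_5, alpha_7, alpha_8, alpha_9, alpha_10} form a chain of 7 nodes with one extra node attached to the third node from one end (E_8). A semisimple Lie algebra decomposes uniquely as the direct sum of simple ideals, one per connected component of its Dynkin diagram, so g ≅ A_2 ⊕ E_8 (dimension 8 + 248 = 256).

A2 ⊕ E8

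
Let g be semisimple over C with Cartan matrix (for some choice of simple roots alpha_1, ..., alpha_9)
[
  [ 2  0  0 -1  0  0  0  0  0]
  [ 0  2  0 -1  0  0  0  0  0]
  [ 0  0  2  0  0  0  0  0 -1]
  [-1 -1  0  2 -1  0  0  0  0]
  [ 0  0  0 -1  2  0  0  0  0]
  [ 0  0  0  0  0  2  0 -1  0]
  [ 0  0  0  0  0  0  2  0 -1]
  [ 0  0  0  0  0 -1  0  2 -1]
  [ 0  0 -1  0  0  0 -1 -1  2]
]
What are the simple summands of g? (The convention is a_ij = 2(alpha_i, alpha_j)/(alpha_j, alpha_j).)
D_4 + D_5

The diagram associated to this matrix has two connected components: the simple roots {alpha_1, alpha_2, alpha_4, alpha_5} form a chain of 2 nodes with a fork of two nodes at one end (D_4), and {alpha_3, alpha_6, alpha_7, alpha_8, alpha_9} form a chain of 3 nodes with a fork of two nodes at one end (D_5). A semisimple Lie algebra decomposes uniquely as the direct sum of simple ideals, one per connected component of its Dynkin diagram, so g ≅ D_4 ⊕ D_5 (dimension 28 + 45 = 73).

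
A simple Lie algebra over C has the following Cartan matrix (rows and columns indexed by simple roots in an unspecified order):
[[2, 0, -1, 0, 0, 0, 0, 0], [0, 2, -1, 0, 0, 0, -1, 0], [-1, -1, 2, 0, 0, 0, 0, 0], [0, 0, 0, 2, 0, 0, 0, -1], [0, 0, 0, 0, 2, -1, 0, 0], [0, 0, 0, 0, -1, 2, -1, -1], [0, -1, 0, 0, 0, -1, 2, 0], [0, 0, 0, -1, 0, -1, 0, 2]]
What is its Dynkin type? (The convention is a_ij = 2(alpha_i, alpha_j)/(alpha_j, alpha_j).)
E8

The matrix has rank 8 with 2's on the diagonal. Reading the off-diagonal entries as Dynkin edges (a single edge where a_ij = a_ji = -1; a double or triple edge where a_ij * a_ji = 2 or 3), the diagram is a chain of 7 nodes with one extra node attached to the third node from one end (E_8). One simple-root ordering that puts it in standard form is (alpha_4, alpha_5, alpha_8, alpha_6, alpha_7, alpha_2, alpha_3, alpha_1). So the algebra is type E_8.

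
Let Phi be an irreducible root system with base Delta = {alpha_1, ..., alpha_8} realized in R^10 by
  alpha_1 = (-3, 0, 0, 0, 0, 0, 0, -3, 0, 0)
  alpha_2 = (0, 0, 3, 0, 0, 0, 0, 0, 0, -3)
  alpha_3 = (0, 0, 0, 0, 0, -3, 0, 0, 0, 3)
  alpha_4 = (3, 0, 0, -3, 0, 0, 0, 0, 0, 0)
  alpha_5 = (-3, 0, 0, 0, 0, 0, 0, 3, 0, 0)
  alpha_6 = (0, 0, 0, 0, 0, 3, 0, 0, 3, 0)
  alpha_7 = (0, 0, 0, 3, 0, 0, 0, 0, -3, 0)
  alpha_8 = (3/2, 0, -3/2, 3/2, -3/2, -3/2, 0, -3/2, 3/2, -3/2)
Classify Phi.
type E_8

Compute the Cartan integers a_ij = 2(alpha_i, alpha_j)/(alpha_j, alpha_j); the resulting 8x8 Cartan matrix is
[[2, 0, 0, -1, 0, 0, 0, 0], [0, 2, -1, 0, 0, 0, 0, 0], [0, -1, 2, 0, 0, -1, 0, 0], [-1, 0, 0, 2, -1, 0, -1, 0], [0, 0, 0, -1, 2, 0, 0, -1], [0, 0, -1, 0, 0, 2, -1, 0], [0, 0, 0, -1, 0, -1, 2, 0], [0, 0, 0, 0, -1, 0, 0, 2]].
All simple roots have the same length, so the diagram is simply laced. The associated Dynkin diagram is a chain of 7 nodes with one extra node attached to the third node from one end (E_8), so the type is E_8.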